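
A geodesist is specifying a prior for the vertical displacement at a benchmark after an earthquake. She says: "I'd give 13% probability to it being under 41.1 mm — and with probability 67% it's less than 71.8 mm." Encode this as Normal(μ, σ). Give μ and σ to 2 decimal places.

μ = 63.18, σ = 19.60

For Normal(μ,σ), the p-quantile is μ + z_p·σ. Here z_{0.13} = -1.126, z_{0.67} = 0.4399.
So 41.1 = μ − 1.126σ and 71.8 = μ + 0.4399σ.
Subtracting: σ = (71.8 − 41.1)/(0.4399 − (-1.126)) = 19.60.
Then μ = 41.1 − (-1.126)·19.60 = 63.18.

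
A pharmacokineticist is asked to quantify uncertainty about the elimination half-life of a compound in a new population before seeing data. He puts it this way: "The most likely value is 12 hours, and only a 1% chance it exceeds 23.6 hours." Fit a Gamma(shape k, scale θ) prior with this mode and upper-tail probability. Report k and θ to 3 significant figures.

k ≈ 11.8, θ ≈ 1.11

Gamma(k,θ) with k>1 has mode (k−1)θ, so θ = 12/(k−1).
Need P(X < 23.6) = 0.99 with θ tied to k this way. Start at k = 2, θ = 12: P(X<23.6) ≈ 0.585.
Too low — raise k to concentrate. Iterating converges to k ≈ 11.8.
Then θ = 12/(11.8−1) ≈ 1.11.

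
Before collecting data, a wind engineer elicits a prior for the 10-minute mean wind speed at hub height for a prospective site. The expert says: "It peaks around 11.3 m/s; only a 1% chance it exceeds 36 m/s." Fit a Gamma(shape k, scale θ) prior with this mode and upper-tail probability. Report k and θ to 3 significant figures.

Gamma(k,θ) with k>1 has mode (k−1)θ, so θ = 11.3/(k−1).
Need P(X < 36) = 0.99 with θ tied to k this way. Start at k = 2, θ = 11.3: P(X<36) ≈ 0.827.
Too low — raise k to concentrate. Iterating converges to k ≈ 4.3.
Then θ = 11.3/(4.3−1) ≈ 3.42.

k ≈ 4.3, θ ≈ 3.42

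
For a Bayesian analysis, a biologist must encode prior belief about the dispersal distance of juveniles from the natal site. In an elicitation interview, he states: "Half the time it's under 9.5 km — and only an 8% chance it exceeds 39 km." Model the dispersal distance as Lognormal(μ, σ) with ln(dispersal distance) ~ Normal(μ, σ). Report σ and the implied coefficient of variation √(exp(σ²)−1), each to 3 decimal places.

σ ≈ 1.005, CV ≈ 1.321

If T ~ Lognormal(μ,σ) then ln T ~ Normal(μ,σ), so the p-quantile of ln T is μ + z_p·σ.
ln(9.5) = 2.251 and ln(39) = 3.664; z_{0.5} = 0, z_{0.92} = 1.405.
σ = (3.664 − 2.251)/(1.405 − (0)) = 1.005.
μ = 2.251 − (0)·1.005 = 2.251.
CV = √(exp(σ²)−1) = √(exp(1.0103)−1) = 1.321.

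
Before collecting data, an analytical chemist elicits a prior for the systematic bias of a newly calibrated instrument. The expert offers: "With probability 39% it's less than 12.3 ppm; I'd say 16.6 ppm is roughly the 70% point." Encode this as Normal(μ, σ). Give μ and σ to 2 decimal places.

μ = 13.79, σ = 5.35

The p-quantile of Normal(μ,σ) is μ + z_p·σ, with z_{0.39} = -0.2793 and z_{0.7} = 0.5244.
Eliminate σ: μ = (z₂·x₁ − z₁·x₂)/(z₂ − z₁) = (0.5244·12.3 − (-0.2793)·16.6)/0.8037 = 13.79.
Then σ = (x₂ − x₁)/(z₂ − z₁) = (16.6 − 12.3)/0.8037 = 5.35.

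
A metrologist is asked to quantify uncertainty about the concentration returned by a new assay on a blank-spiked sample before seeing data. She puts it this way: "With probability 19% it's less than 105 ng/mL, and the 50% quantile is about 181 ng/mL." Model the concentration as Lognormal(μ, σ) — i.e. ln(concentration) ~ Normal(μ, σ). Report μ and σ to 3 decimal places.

If T ~ Lognormal(μ,σ) then ln T ~ Normal(μ,σ), so the p-quantile of ln T is μ + z_p·σ.
ln(105) = 4.654 and ln(181) = 5.198; z_{0.19} = -0.8779, z_{0.5} = 0.
σ = (5.198 − 4.654)/(0 − (-0.8779)) = 0.620.
μ = 4.654 − (-0.8779)·0.620 = 5.198.

μ ≈ 5.198, σ ≈ 0.620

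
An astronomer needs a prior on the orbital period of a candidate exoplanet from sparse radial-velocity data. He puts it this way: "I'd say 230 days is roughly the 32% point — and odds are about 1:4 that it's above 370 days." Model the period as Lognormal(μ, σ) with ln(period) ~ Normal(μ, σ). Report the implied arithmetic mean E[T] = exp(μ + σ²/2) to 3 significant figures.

E[T] ≈ 291 days

If T ~ Lognormal(μ,σ) then ln T ~ Normal(μ,σ), so the p-quantile of ln T is μ + z_p·σ.
ln(230) = 5.438 and ln(370) = 5.914; z_{0.32} = -0.4677, z_{0.8} = 0.8416.
σ = (5.914 − 5.438)/(0.8416 − (-0.4677)) = 0.363.
μ = 5.438 − (-0.4677)·0.363 = 5.608.
E[T] = exp(μ + σ²/2) = exp(5.608 + 0.0659) = 291 days.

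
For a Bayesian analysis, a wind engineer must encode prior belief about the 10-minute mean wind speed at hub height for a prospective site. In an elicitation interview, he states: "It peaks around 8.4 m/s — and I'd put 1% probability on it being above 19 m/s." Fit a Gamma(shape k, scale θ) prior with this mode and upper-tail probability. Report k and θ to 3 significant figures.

Gamma(k,θ) with k>1 has mode (k−1)θ, so θ = 8.4/(k−1).
Need P(X < 19) = 0.99 with θ tied to k this way. Start at k = 2, θ = 8.4: P(X<19) ≈ 0.660.
Too low — raise k to concentrate. Iterating converges to k ≈ 8.2.
Then θ = 8.4/(8.2−1) ≈ 1.17.

k ≈ 8.2, θ ≈ 1.17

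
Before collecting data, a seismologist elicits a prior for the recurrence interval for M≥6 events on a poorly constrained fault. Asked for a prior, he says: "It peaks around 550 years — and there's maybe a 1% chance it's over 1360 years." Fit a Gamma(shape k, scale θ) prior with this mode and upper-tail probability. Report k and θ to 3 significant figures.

Gamma(k,θ) with k>1 has mode (k−1)θ, so θ = 550/(k−1).
Need P(X < 1360) = 0.99 with θ tied to k this way. Start at k = 2, θ = 550: P(X<1360) ≈ 0.707.
Too low — raise k to concentrate. Iterating converges to k ≈ 6.74.
Then θ = 550/(6.74−1) ≈ 95.8.

k ≈ 6.74, θ ≈ 95.8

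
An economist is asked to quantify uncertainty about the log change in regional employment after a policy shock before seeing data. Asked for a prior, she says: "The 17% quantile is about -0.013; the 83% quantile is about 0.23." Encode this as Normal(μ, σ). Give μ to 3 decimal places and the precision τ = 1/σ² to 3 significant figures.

For Normal(μ,σ), the p-quantile is μ + z_p·σ. Here z_{0.17} = -0.9542, z_{0.83} = 0.9542.
So -0.013 = μ − 0.9542σ and 0.23 = μ + 0.9542σ.
Subtracting: σ = (0.23 − -0.013)/(0.9542 − (-0.9542)) = 0.127.
Then μ = -0.013 − (-0.9542)·0.127 = 0.108.
Precision τ = 1/σ² = 1/0.1273² = 61.7.

μ = 0.108, τ = 61.7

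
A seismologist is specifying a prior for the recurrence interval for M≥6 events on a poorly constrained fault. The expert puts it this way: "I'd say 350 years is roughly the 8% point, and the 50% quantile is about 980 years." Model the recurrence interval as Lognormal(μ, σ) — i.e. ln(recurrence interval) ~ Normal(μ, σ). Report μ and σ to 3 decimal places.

If T ~ Lognormal(μ,σ) then ln T ~ Normal(μ,σ), so the p-quantile of ln T is μ + z_p·σ.
ln(350) = 5.858 and ln(980) = 6.888; z_{0.08} = -1.405, z_{0.5} = 0.
σ = (6.888 − 5.858)/(0 − (-1.405)) = 0.733.
μ = 5.858 − (-1.405)·0.733 = 6.888.

μ ≈ 6.888, σ ≈ 0.733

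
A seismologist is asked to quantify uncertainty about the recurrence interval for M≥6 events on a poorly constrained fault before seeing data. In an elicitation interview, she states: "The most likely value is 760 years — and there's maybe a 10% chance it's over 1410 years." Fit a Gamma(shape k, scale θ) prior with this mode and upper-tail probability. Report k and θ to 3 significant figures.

Gamma(k,θ) with k>1 has mode (k−1)θ, so θ = 760/(k−1).
Need P(X < 1410) = 0.9 with θ tied to k this way. Start at k = 2, θ = 760: P(X<1410) ≈ 0.553.
Too low — raise k to concentrate. Iterating converges to k ≈ 6.
Then θ = 760/(6−1) ≈ 152.

k ≈ 6, θ ≈ 152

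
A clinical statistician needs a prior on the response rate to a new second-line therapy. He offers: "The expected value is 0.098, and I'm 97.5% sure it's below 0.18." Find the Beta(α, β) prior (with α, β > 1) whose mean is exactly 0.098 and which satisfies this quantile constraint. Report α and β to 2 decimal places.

α ≈ 6.43, β ≈ 59.20

With mean 0.098 fixed, write α = 0.098s, β = 0.902s where s = α+β.
Need P(θ < 0.18) = 0.975 under Beta(0.098s, 0.902s). Normal approximation: (q−m)/√(m(1−m)/s) ≈ z_{0.975} = 1.96, so s ≈ 0.098·0.902·(1.96)²/(0.18−0.098)² = 50.5.
At s = 50.5: P(θ<0.18) ≈ 0.960. Adjusting to match 0.975 gives s ≈ 65.63.
So α = 0.098·65.63 ≈ 6.43, β = 0.902·65.63 ≈ 59.20.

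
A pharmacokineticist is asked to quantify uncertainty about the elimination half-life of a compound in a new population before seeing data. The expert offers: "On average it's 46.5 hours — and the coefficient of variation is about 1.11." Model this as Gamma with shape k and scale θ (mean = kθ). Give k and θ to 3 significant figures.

For Gamma(k, scale θ): mean = kθ, variance = kθ², so CV = 1/√k.
CV = 1.11, hence k = 1/CV² = 0.812.
Then θ = mean/k = 46.5/0.812 = 57.3.

k ≈ 0.812, θ ≈ 57.3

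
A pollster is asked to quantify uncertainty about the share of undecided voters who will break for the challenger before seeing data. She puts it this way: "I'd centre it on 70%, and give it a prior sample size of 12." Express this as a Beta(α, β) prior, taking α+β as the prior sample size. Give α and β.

Under the effective-sample-size interpretation, Beta(α, β) has prior mean α/(α+β) and prior sample size α+β.
So α+β = 12 and α/(α+β) = 0.7, giving α = 0.7·12 = 8.4 and β = 12 − 8.4 = 3.6.

α = 8.4, β = 3.6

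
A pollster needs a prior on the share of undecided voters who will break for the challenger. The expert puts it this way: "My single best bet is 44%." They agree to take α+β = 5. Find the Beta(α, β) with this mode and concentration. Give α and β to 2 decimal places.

For α,β > 1 the Beta mode is (α−1)/(α+β−2). With α+β = 5, the mode is (α−1)/3.
Set (α−1)/3 = 0.44 → α = 1 + 0.44·3 = 2.32.
β = 5 − α = 2.68.

α = 2.32, β = 2.68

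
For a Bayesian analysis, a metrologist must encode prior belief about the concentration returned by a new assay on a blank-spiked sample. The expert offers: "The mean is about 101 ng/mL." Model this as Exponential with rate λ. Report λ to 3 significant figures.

λ ≈ 0.0099

Exponential mean = 1/λ, so λ = 1/101.0 = 0.0099.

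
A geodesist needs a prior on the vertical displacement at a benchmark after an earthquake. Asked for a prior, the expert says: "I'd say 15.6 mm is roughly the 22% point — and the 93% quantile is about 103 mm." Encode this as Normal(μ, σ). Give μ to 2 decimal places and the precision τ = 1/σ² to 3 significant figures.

For Normal(μ,σ), the p-quantile is μ + z_p·σ. Here z_{0.22} = -0.7722, z_{0.93} = 1.476.
So 15.6 = μ − 0.7722σ and 103 = μ + 1.476σ.
Subtracting: σ = (103 − 15.6)/(1.476 − (-0.7722)) = 38.88.
Then μ = 15.6 − (-0.7722)·38.88 = 45.62.
Precision τ = 1/σ² = 1/38.88² = 0.000662.

μ = 45.62, τ = 0.000662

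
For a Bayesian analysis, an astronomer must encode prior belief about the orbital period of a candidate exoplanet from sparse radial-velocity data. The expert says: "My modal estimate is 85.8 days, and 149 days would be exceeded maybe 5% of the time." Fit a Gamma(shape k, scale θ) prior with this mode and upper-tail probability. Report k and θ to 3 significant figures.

k ≈ 10.2, θ ≈ 9.37

Gamma(k,θ) with k>1 has mode (k−1)θ, so θ = 85.8/(k−1).
Need P(X < 149) = 0.95 with θ tied to k this way. Start at k = 2, θ = 85.8: P(X<149) ≈ 0.518.
Too low — raise k to concentrate. Iterating converges to k ≈ 10.2.
Then θ = 85.8/(10.2−1) ≈ 9.37.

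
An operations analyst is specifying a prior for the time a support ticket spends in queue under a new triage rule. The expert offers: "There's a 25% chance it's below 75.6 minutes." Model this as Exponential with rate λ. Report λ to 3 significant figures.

P(T < 75.6) = 1 − e^(−λ·75.6) = 0.25, so λ = −ln(1−0.25)/75.6 = −ln(0.75)/75.6 = 0.00381.

λ ≈ 0.00381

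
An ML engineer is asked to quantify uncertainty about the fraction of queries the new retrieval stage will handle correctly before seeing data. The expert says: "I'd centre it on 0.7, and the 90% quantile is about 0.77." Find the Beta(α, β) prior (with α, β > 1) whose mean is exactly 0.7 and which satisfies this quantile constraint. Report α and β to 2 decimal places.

α ≈ 47.10, β ≈ 20.19

With mean 0.7 fixed, write α = 0.7s, β = 0.3s where s = α+β.
Need P(θ < 0.77) = 0.9 under Beta(0.7s, 0.3s). Normal approximation: (q−m)/√(m(1−m)/s) ≈ z_{0.9} = 1.28, so s ≈ 0.7·0.3·(1.28)²/(0.77−0.7)² = 70.4.
At s = 70.4: P(θ<0.77) ≈ 0.905. Adjusting to match 0.9 gives s ≈ 67.29.
So α = 0.7·67.29 ≈ 47.10, β = 0.3·67.29 ≈ 20.19.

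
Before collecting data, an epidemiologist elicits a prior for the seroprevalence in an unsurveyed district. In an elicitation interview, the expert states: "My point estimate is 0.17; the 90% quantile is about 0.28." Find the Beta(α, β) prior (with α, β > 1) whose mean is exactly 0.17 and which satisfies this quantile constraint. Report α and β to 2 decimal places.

α ≈ 3.51, β ≈ 17.14

With mean 0.17 fixed, write α = 0.17s, β = 0.83s where s = α+β.
Need P(θ < 0.28) = 0.9 under Beta(0.17s, 0.83s). Normal approximation: (q−m)/√(m(1−m)/s) ≈ z_{0.9} = 1.28, so s ≈ 0.17·0.83·(1.28)²/(0.28−0.17)² = 19.2.
At s = 19.2: P(θ<0.28) ≈ 0.893. Adjusting to match 0.9 gives s ≈ 20.65.
So α = 0.17·20.65 ≈ 3.51, β = 0.83·20.65 ≈ 17.14.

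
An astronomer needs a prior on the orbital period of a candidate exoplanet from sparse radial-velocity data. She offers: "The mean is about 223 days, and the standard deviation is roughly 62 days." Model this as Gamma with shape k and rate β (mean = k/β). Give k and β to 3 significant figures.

k ≈ 12.9, β ≈ 0.058

For Gamma(k, rate β): mean = k/β, variance = k/β², so CV = 1/√k.
CV = SD/mean = 62/223 = 0.278, hence k = 1/CV² = 12.9.
Then β = k/mean = 12.9/223 = 0.058.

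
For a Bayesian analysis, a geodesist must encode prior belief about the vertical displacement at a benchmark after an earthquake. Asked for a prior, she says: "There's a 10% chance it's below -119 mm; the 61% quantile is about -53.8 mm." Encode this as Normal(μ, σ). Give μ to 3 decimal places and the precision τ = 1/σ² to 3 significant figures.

μ = -65.468, τ = 0.000573

The p-quantile of Normal(μ,σ) is μ + z_p·σ, with z_{0.1} = -1.282 and z_{0.61} = 0.2793.
Eliminate σ: μ = (z₂·x₁ − z₁·x₂)/(z₂ − z₁) = (0.2793·-119 − (-1.282)·-53.8)/1.561 = -65.468.
Then σ = (x₂ − x₁)/(z₂ − z₁) = (-53.8 − -119)/1.561 = 41.772.
Precision τ = 1/σ² = 1/41.77² = 0.000573.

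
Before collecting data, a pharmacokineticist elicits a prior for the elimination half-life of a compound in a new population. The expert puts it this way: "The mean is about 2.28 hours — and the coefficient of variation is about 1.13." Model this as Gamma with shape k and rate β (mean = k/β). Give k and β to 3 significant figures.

k ≈ 0.783, β ≈ 0.343

For Gamma(k, rate β): mean = k/β, variance = k/β², so CV = 1/√k.
CV = 1.13, hence k = 1/CV² = 0.783.
Then β = k/mean = 0.783/2.28 = 0.343.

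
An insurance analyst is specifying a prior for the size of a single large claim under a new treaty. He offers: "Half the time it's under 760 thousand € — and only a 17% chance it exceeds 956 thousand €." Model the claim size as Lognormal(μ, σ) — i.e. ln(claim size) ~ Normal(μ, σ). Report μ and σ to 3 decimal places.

If T ~ Lognormal(μ,σ) then ln T ~ Normal(μ,σ), so the p-quantile of ln T is μ + z_p·σ.
ln(760) = 6.633 and ln(956) = 6.863; z_{0.5} = 0, z_{0.83} = 0.9542.
σ = (6.863 − 6.633)/(0.9542 − (0)) = 0.240.
μ = 6.633 − (0)·0.240 = 6.633.

μ ≈ 6.633, σ ≈ 0.240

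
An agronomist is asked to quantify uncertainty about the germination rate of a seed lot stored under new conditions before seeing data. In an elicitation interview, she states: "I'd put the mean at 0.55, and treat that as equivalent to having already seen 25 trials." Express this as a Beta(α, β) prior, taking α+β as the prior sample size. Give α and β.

Under the effective-sample-size interpretation, Beta(α, β) has prior mean α/(α+β) and prior sample size α+β.
So α+β = 25 and α/(α+β) = 0.55, giving α = 0.55·25 = 13.75 and β = 25 − 13.75 = 11.25.

α = 13.75, β = 11.25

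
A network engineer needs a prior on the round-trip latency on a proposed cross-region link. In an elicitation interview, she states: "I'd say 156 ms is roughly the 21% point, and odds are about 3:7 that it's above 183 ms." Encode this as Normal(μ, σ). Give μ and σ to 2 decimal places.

The p-quantile of Normal(μ,σ) is μ + z_p·σ, with z_{0.21} = -0.8064 and z_{0.7} = 0.5244.
Eliminate σ: μ = (z₂·x₁ − z₁·x₂)/(z₂ − z₁) = (0.5244·156 − (-0.8064)·183)/1.331 = 172.36.
Then σ = (x₂ − x₁)/(z₂ − z₁) = (183 − 156)/1.331 = 20.29.

μ = 172.36, σ = 20.29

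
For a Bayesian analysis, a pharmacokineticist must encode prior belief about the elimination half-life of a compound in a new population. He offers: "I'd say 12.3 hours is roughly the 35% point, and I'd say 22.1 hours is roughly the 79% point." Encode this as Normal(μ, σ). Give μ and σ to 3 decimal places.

For Normal(μ,σ), the p-quantile is μ + z_p·σ. Here z_{0.35} = -0.3853, z_{0.79} = 0.8064.
So 12.3 = μ − 0.3853σ and 22.1 = μ + 0.8064σ.
Subtracting: σ = (22.1 − 12.3)/(0.8064 − (-0.3853)) = 8.223.
Then μ = 12.3 − (-0.3853)·8.223 = 15.469.

μ = 15.469, σ = 8.223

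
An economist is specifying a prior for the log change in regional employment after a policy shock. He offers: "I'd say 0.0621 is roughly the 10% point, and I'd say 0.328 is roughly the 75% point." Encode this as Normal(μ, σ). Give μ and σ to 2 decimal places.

μ = 0.24, σ = 0.14

The p-quantile of Normal(μ,σ) is μ + z_p·σ, with z_{0.1} = -1.282 and z_{0.75} = 0.6745.
Eliminate σ: μ = (z₂·x₁ − z₁·x₂)/(z₂ − z₁) = (0.6745·0.0621 − (-1.282)·0.328)/1.956 = 0.24.
Then σ = (x₂ − x₁)/(z₂ − z₁) = (0.328 − 0.0621)/1.956 = 0.14.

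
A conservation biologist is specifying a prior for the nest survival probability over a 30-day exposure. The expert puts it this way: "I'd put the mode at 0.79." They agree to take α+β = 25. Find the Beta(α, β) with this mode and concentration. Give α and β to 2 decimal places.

α = 19.17, β = 5.83

For α,β > 1 the Beta mode is (α−1)/(α+β−2). With α+β = 25, the mode is (α−1)/23.
Set (α−1)/23 = 0.79 → α = 1 + 0.79·23 = 19.17.
β = 25 − α = 5.83.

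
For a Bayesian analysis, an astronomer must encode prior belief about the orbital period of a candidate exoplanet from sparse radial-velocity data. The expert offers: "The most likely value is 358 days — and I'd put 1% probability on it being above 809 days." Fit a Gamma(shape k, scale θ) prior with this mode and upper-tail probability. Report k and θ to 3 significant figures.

Gamma(k,θ) with k>1 has mode (k−1)θ, so θ = 358/(k−1).
Need P(X < 809) = 0.99 with θ tied to k this way. Start at k = 2, θ = 358: P(X<809) ≈ 0.660.
Too low — raise k to concentrate. Iterating converges to k ≈ 8.21.
Then θ = 358/(8.21−1) ≈ 49.6.

k ≈ 8.21, θ ≈ 49.6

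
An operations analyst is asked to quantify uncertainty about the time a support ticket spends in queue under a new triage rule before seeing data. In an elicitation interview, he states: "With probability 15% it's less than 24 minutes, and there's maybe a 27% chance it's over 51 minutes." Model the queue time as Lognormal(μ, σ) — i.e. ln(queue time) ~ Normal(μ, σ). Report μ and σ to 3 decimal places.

If T ~ Lognormal(μ,σ) then ln T ~ Normal(μ,σ), so the p-quantile of ln T is μ + z_p·σ.
ln(24) = 3.178 and ln(51) = 3.932; z_{0.15} = -1.036, z_{0.73} = 0.6128.
σ = (3.932 − 3.178)/(0.6128 − (-1.036)) = 0.457.
μ = 3.178 − (-1.036)·0.457 = 3.652.

μ ≈ 3.652, σ ≈ 0.457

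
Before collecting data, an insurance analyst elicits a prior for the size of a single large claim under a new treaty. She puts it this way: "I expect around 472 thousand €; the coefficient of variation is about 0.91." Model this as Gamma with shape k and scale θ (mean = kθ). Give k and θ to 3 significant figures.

k ≈ 1.21, θ ≈ 391

For Gamma(k, scale θ): mean = kθ, variance = kθ², so CV = 1/√k.
CV = 0.91, hence k = 1/CV² = 1.21.
Then θ = mean/k = 472/1.21 = 391.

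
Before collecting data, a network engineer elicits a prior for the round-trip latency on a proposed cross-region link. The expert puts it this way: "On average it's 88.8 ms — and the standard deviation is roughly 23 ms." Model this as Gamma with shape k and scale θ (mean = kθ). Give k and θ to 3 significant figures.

k ≈ 14.9, θ ≈ 5.96

For Gamma(k, scale θ): mean = kθ, variance = kθ², so CV = 1/√k.
CV = SD/mean = 23/88.8 = 0.259, hence k = 1/CV² = 14.9.
Then θ = mean/k = 88.8/14.9 = 5.96.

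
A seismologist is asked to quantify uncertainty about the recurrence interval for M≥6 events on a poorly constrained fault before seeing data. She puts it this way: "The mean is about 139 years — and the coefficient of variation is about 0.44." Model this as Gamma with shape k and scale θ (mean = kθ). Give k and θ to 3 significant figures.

k ≈ 5.17, θ ≈ 26.9

For Gamma(k, scale θ): mean = kθ, variance = kθ², so CV = 1/√k.
CV = 0.44, hence k = 1/CV² = 5.17.
Then θ = mean/k = 139/5.17 = 26.9.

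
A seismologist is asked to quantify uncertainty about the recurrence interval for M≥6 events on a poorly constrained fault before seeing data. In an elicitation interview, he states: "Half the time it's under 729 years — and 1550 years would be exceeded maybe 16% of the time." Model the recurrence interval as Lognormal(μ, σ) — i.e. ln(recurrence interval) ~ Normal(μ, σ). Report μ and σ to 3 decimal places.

μ ≈ 6.592, σ ≈ 0.759

If T ~ Lognormal(μ,σ) then ln T ~ Normal(μ,σ), so the p-quantile of ln T is μ + z_p·σ.
ln(729) = 6.592 and ln(1550) = 7.346; z_{0.5} = 0, z_{0.84} = 0.9945.
σ = (7.346 − 6.592)/(0.9945 − (0)) = 0.759.
μ = 6.592 − (0)·0.759 = 6.592.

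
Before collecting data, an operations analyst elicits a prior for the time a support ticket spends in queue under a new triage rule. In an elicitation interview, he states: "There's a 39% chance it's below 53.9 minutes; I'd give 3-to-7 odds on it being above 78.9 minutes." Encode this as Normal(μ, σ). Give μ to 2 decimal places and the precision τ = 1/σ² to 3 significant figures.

For Normal(μ,σ), the p-quantile is μ + z_p·σ. Here z_{0.39} = -0.2793, z_{0.7} = 0.5244.
So 53.9 = μ − 0.2793σ and 78.9 = μ + 0.5244σ.
Subtracting: σ = (78.9 − 53.9)/(0.5244 − (-0.2793)) = 31.11.
Then μ = 53.9 − (-0.2793)·31.11 = 62.59.
Precision τ = 1/σ² = 1/31.11² = 0.00103.

μ = 62.59, τ = 0.00103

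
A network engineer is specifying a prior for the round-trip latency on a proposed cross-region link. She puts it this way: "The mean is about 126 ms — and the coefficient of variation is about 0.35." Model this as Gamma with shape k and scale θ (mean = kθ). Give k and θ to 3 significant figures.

k ≈ 8.16, θ ≈ 15.4

For Gamma(k, scale θ): mean = kθ, variance = kθ², so CV = 1/√k.
CV = 0.35, hence k = 1/CV² = 8.16.
Then θ = mean/k = 126/8.16 = 15.4.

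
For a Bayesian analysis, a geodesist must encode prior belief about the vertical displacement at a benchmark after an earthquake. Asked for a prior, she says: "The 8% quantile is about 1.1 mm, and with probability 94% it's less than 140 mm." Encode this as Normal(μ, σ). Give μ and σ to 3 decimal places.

μ = 67.037, σ = 46.928

For Normal(μ,σ), the p-quantile is μ + z_p·σ. Here z_{0.08} = -1.405, z_{0.94} = 1.555.
So 1.1 = μ − 1.405σ and 140 = μ + 1.555σ.
Subtracting: σ = (140 − 1.1)/(1.555 − (-1.405)) = 46.928.
Then μ = 1.1 − (-1.405)·46.928 = 67.037.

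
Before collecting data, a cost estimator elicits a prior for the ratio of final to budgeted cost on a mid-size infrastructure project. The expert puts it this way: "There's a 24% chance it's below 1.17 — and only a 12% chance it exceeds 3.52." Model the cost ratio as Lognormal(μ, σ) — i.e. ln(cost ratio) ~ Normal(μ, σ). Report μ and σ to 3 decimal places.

μ ≈ 0.571, σ ≈ 0.585

If T ~ Lognormal(μ,σ) then ln T ~ Normal(μ,σ), so the p-quantile of ln T is μ + z_p·σ.
ln(1.17) = 0.157 and ln(3.52) = 1.258; z_{0.24} = -0.7063, z_{0.88} = 1.175.
σ = (1.258 − 0.157)/(1.175 − (-0.7063)) = 0.585.
μ = 0.157 − (-0.7063)·0.585 = 0.571.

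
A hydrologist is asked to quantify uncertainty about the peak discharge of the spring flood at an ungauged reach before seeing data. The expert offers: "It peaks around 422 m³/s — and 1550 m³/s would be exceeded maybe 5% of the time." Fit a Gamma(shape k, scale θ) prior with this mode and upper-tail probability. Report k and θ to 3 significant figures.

Gamma(k,θ) with k>1 has mode (k−1)θ, so θ = 422/(k−1).
Need P(X < 1550) = 0.95 with θ tied to k this way. Start at k = 2, θ = 422: P(X<1550) ≈ 0.881.
Too low — raise k to concentrate. Iterating converges to k ≈ 2.51.
Then θ = 422/(2.51−1) ≈ 279.

k ≈ 2.51, θ ≈ 279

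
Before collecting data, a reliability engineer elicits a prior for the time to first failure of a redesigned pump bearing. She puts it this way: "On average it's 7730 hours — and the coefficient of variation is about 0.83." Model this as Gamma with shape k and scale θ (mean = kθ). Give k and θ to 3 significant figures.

For Gamma(k, scale θ): mean = kθ, variance = kθ², so CV = 1/√k.
CV = 0.83, hence k = 1/CV² = 1.45.
Then θ = mean/k = 7730/1.45 = 5330.

k ≈ 1.45, θ ≈ 5330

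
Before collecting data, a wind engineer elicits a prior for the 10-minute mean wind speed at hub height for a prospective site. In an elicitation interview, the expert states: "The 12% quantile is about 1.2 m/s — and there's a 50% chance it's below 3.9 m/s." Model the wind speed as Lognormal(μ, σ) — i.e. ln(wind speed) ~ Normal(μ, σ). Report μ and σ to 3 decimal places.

μ ≈ 1.361, σ ≈ 1.003

If T ~ Lognormal(μ,σ) then ln T ~ Normal(μ,σ), so the p-quantile of ln T is μ + z_p·σ.
ln(1.2) = 0.1823 and ln(3.9) = 1.361; z_{0.12} = -1.175, z_{0.5} = 0.
σ = (1.361 − 0.1823)/(0 − (-1.175)) = 1.003.
μ = 0.1823 − (-1.175)·1.003 = 1.361.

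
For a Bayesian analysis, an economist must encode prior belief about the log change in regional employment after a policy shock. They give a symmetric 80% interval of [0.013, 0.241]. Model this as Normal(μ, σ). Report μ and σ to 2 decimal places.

μ = 0.13, σ = 0.09

A symmetric 80% interval runs μ ± z·σ with z = 1.282.
Half-width = 0.114, so σ = 0.114/1.282 = 0.09.
μ is the interval midpoint, 0.13.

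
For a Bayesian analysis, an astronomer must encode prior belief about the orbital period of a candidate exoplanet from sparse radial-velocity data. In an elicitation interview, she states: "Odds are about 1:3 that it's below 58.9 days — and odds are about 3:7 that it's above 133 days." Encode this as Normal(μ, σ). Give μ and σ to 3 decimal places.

For Normal(μ,σ), the p-quantile is μ + z_p·σ. Here z_{0.25} = -0.6745, z_{0.7} = 0.5244.
So 58.9 = μ − 0.6745σ and 133 = μ + 0.5244σ.
Subtracting: σ = (133 − 58.9)/(0.5244 − (-0.6745)) = 61.807.
Then μ = 58.9 − (-0.6745)·61.807 = 100.588.

μ = 100.588, σ = 61.807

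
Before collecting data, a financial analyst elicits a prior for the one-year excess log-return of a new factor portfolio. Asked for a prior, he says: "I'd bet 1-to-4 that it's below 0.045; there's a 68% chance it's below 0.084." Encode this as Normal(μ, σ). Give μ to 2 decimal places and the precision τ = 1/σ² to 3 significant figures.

μ = 0.07, τ = 1130

The p-quantile of Normal(μ,σ) is μ + z_p·σ, with z_{0.2} = -0.8416 and z_{0.68} = 0.4677.
Eliminate σ: μ = (z₂·x₁ − z₁·x₂)/(z₂ − z₁) = (0.4677·0.045 − (-0.8416)·0.084)/1.309 = 0.07.
Then σ = (x₂ − x₁)/(z₂ − z₁) = (0.084 − 0.045)/1.309 = 0.03.
Precision τ = 1/σ² = 1/0.02979² = 1130.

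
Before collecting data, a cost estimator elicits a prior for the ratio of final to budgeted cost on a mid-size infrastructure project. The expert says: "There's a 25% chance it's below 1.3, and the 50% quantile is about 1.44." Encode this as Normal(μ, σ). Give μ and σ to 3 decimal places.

The p-quantile of Normal(μ,σ) is μ + z_p·σ, with z_{0.25} = -0.6745 and z_{0.5} = 0.
Eliminate σ: μ = (z₂·x₁ − z₁·x₂)/(z₂ − z₁) = (0·1.3 − (-0.6745)·1.44)/0.6745 = 1.440.
Then σ = (x₂ − x₁)/(z₂ − z₁) = (1.44 − 1.3)/0.6745 = 0.208.

μ = 1.440, σ = 0.208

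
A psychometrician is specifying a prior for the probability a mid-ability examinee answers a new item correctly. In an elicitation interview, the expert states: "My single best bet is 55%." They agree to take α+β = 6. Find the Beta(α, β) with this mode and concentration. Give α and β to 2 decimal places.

For α,β > 1 the Beta mode is (α−1)/(α+β−2). With α+β = 6, the mode is (α−1)/4.
Set (α−1)/4 = 0.55 → α = 1 + 0.55·4 = 3.20.
β = 6 − α = 2.80.

α = 3.20, β = 2.80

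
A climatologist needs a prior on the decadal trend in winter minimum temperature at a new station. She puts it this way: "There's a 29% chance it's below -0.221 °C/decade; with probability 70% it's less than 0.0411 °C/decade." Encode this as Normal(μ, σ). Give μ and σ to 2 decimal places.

μ = -0.09, σ = 0.24

The p-quantile of Normal(μ,σ) is μ + z_p·σ, with z_{0.29} = -0.5534 and z_{0.7} = 0.5244.
Eliminate σ: μ = (z₂·x₁ − z₁·x₂)/(z₂ − z₁) = (0.5244·-0.221 − (-0.5534)·0.0411)/1.078 = -0.09.
Then σ = (x₂ − x₁)/(z₂ − z₁) = (0.0411 − -0.221)/1.078 = 0.24.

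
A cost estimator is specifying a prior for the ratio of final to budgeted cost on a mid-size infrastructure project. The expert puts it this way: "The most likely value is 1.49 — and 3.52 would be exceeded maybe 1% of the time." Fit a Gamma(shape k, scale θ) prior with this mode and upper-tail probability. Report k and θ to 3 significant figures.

k ≈ 7.43, θ ≈ 0.232

Gamma(k,θ) with k>1 has mode (k−1)θ, so θ = 1.49/(k−1).
Need P(X < 3.52) = 0.99 with θ tied to k this way. Start at k = 2, θ = 1.49: P(X<3.52) ≈ 0.683.
Too low — raise k to concentrate. Iterating converges to k ≈ 7.43.
Then θ = 1.49/(7.43−1) ≈ 0.232.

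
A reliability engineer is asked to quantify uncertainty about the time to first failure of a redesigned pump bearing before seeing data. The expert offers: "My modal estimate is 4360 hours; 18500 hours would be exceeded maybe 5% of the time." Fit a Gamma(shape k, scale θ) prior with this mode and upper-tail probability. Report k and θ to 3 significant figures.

Gamma(k,θ) with k>1 has mode (k−1)θ, so θ = 4360/(k−1).
Need P(X < 18500) = 0.95 with θ tied to k this way. Start at k = 2, θ = 4360: P(X<18500) ≈ 0.925.
Too low — raise k to concentrate. Iterating converges to k ≈ 2.19.
Then θ = 4360/(2.19−1) ≈ 3660.

k ≈ 2.19, θ ≈ 3660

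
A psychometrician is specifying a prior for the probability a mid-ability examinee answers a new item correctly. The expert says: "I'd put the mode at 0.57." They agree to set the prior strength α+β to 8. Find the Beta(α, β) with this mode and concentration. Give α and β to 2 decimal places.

For α,β > 1 the Beta mode is (α−1)/(α+β−2). With α+β = 8, the mode is (α−1)/6.
Set (α−1)/6 = 0.57 → α = 1 + 0.57·6 = 4.42.
β = 8 − α = 3.58.

α = 4.42, β = 3.58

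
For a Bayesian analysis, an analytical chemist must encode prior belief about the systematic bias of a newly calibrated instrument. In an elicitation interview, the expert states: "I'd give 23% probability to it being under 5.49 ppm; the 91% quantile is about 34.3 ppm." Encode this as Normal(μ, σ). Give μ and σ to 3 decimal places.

μ = 15.726, σ = 13.854

The p-quantile of Normal(μ,σ) is μ + z_p·σ, with z_{0.23} = -0.7388 and z_{0.91} = 1.341.
Eliminate σ: μ = (z₂·x₁ − z₁·x₂)/(z₂ − z₁) = (1.341·5.49 − (-0.7388)·34.3)/2.08 = 15.726.
Then σ = (x₂ − x₁)/(z₂ − z₁) = (34.3 − 5.49)/2.08 = 13.854.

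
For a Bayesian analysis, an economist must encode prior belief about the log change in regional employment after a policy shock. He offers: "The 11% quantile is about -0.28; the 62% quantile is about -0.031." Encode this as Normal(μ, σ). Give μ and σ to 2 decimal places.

μ = -0.08, σ = 0.16

The p-quantile of Normal(μ,σ) is μ + z_p·σ, with z_{0.11} = -1.227 and z_{0.62} = 0.3055.
Eliminate σ: μ = (z₂·x₁ − z₁·x₂)/(z₂ − z₁) = (0.3055·-0.28 − (-1.227)·-0.031)/1.532 = -0.08.
Then σ = (x₂ − x₁)/(z₂ − z₁) = (-0.031 − -0.28)/1.532 = 0.16.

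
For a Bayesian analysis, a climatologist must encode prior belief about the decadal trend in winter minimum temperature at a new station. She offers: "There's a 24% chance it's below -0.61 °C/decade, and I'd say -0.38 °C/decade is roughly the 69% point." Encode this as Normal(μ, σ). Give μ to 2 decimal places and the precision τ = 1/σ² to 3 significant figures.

For Normal(μ,σ), the p-quantile is μ + z_p·σ. Here z_{0.24} = -0.7063, z_{0.69} = 0.4959.
So -0.61 = μ − 0.7063σ and -0.38 = μ + 0.4959σ.
Subtracting: σ = (-0.38 − -0.61)/(0.4959 − (-0.7063)) = 0.19.
Then μ = -0.61 − (-0.7063)·0.19 = -0.47.
Precision τ = 1/σ² = 1/0.1913² = 27.3.

μ = -0.47, τ = 27.3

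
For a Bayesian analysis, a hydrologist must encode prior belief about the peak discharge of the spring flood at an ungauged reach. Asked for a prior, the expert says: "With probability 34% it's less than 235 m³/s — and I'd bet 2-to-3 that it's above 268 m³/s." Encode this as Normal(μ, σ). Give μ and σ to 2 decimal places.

μ = 255.44, σ = 49.56

For Normal(μ,σ), the p-quantile is μ + z_p·σ. Here z_{0.34} = -0.4125, z_{0.6} = 0.2533.
So 235 = μ − 0.4125σ and 268 = μ + 0.2533σ.
Subtracting: σ = (268 − 235)/(0.2533 − (-0.4125)) = 49.56.
Then μ = 235 − (-0.4125)·49.56 = 255.44.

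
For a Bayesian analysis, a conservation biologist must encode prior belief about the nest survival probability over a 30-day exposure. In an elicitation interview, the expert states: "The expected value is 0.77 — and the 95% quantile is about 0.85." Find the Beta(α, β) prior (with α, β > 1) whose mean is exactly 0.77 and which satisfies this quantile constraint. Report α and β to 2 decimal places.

α ≈ 50.43, β ≈ 15.06

With mean 0.77 fixed, write α = 0.77s, β = 0.23s where s = α+β.
Need P(θ < 0.85) = 0.95 under Beta(0.77s, 0.23s). Normal approximation: (q−m)/√(m(1−m)/s) ≈ z_{0.95} = 1.64, so s ≈ 0.77·0.23·(1.64)²/(0.85−0.77)² = 74.9.
At s = 74.9: P(θ<0.85) ≈ 0.961. Adjusting to match 0.95 gives s ≈ 65.50.
So α = 0.77·65.50 ≈ 50.43, β = 0.23·65.50 ≈ 15.06.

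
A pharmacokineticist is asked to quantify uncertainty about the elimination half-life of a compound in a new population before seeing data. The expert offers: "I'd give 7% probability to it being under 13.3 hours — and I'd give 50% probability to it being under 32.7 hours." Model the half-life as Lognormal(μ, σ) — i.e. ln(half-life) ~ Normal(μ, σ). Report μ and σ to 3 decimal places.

μ ≈ 3.487, σ ≈ 0.610

If T ~ Lognormal(μ,σ) then ln T ~ Normal(μ,σ), so the p-quantile of ln T is μ + z_p·σ.
ln(13.3) = 2.588 and ln(32.7) = 3.487; z_{0.07} = -1.476, z_{0.5} = 0.
σ = (3.487 − 2.588)/(0 − (-1.476)) = 0.610.
μ = 2.588 − (-1.476)·0.610 = 3.487.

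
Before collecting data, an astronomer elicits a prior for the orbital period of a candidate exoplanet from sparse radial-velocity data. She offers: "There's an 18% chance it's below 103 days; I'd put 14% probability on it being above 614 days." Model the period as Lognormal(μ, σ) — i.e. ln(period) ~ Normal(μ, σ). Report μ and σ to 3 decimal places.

μ ≈ 5.454, σ ≈ 0.895

If T ~ Lognormal(μ,σ) then ln T ~ Normal(μ,σ), so the p-quantile of ln T is μ + z_p·σ.
ln(103) = 4.635 and ln(614) = 6.42; z_{0.18} = -0.9154, z_{0.86} = 1.08.
σ = (6.42 − 4.635)/(1.08 − (-0.9154)) = 0.895.
μ = 4.635 − (-0.9154)·0.895 = 5.454.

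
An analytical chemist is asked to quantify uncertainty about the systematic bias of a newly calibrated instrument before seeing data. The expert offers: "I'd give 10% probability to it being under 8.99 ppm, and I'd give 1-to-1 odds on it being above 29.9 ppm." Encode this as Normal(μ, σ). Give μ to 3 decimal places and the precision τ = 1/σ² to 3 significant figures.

For Normal(μ,σ), the p-quantile is μ + z_p·σ. Here z_{0.1} = -1.282, z_{0.5} = 0.
So 8.99 = μ − 1.282σ and 29.9 = μ + 0σ.
Subtracting: σ = (29.9 − 8.99)/(0 − (-1.282)) = 16.316.
Then μ = 8.99 − (-1.282)·16.316 = 29.900.
Precision τ = 1/σ² = 1/16.32² = 0.00376.

μ = 29.900, τ = 0.00376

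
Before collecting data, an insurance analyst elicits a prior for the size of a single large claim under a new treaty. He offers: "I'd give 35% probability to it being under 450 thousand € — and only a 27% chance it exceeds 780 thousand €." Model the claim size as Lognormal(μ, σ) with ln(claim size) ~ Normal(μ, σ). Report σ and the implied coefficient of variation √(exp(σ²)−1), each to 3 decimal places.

σ ≈ 0.551, CV ≈ 0.596

If T ~ Lognormal(μ,σ) then ln T ~ Normal(μ,σ), so the p-quantile of ln T is μ + z_p·σ.
ln(450) = 6.109 and ln(780) = 6.659; z_{0.35} = -0.3853, z_{0.73} = 0.6128.
σ = (6.659 − 6.109)/(0.6128 − (-0.3853)) = 0.551.
μ = 6.109 − (-0.3853)·0.551 = 6.322.
CV = √(exp(σ²)−1) = √(exp(0.3037)−1) = 0.596.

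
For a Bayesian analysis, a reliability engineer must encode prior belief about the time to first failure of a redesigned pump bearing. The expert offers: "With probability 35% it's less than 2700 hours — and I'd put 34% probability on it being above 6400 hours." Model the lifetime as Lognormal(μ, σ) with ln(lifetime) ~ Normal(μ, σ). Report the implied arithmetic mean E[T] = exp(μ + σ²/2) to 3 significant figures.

E[T] ≈ 7350 hours

If T ~ Lognormal(μ,σ) then ln T ~ Normal(μ,σ), so the p-quantile of ln T is μ + z_p·σ.
ln(2700) = 7.901 and ln(6400) = 8.764; z_{0.35} = -0.3853, z_{0.66} = 0.4125.
σ = (8.764 − 7.901)/(0.4125 − (-0.3853)) = 1.082.
μ = 7.901 − (-0.3853)·1.082 = 8.318.
E[T] = exp(μ + σ²/2) = exp(8.318 + 0.5852) = 7350 hours.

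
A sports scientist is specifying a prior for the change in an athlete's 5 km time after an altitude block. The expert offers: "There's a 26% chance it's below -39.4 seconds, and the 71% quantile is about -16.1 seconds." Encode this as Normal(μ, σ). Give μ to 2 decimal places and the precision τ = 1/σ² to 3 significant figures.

The p-quantile of Normal(μ,σ) is μ + z_p·σ, with z_{0.26} = -0.6433 and z_{0.71} = 0.5534.
Eliminate σ: μ = (z₂·x₁ − z₁·x₂)/(z₂ − z₁) = (0.5534·-39.4 − (-0.6433)·-16.1)/1.197 = -26.87.
Then σ = (x₂ − x₁)/(z₂ − z₁) = (-16.1 − -39.4)/1.197 = 19.47.
Precision τ = 1/σ² = 1/19.47² = 0.00264.

μ = -26.87, τ = 0.00264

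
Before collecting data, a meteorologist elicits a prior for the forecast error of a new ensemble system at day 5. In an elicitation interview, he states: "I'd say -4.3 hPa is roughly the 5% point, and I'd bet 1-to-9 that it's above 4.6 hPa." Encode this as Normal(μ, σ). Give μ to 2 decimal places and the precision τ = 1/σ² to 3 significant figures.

For Normal(μ,σ), the p-quantile is μ + z_p·σ. Here z_{0.05} = -1.645, z_{0.9} = 1.282.
So -4.3 = μ − 1.645σ and 4.6 = μ + 1.282σ.
Subtracting: σ = (4.6 − -4.3)/(1.282 − (-1.645)) = 3.04.
Then μ = -4.3 − (-1.645)·3.04 = 0.70.
Precision τ = 1/σ² = 1/3.041² = 0.108.

μ = 0.70, τ = 0.108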